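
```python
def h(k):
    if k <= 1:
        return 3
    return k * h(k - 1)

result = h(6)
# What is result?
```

h(6) = 6 * 5 * 4 * 3 * 2 * 3 = 2160

Answer: 2160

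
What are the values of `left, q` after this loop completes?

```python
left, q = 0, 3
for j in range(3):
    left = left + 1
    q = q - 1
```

left goes 0→3, q goes 3→0
`left, q` takes the values: (0, 3) → (1, 3) → (1, 2) → (2, 2) → (2, 1) → (3, 1) → (3, 0)

Answer: 3, 0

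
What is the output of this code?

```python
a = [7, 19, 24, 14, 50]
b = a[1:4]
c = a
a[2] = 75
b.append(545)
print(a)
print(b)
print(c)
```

Key concept: slice vs alias.
Step by step:
`a = [7, 19, 24, 14, 50]` → a = [7, 19, 24, 14, 50]
`b = a[1:4]` → b = [19, 24, 14]
`c = a` → c = [7, 19, 24, 14, 50] (same object as a)
`a[2] = 75` → a = [7, 19, 75, 14, 50] (same object as c); c = [7, 19, 75, 14, 50] (same object as a)
`b.append(545)` → b = [19, 24, 14, 545]
`print(a)` → prints [7, 19, 75, 14, 50]
`print(b)` → prints [19, 24, 14, 545]
`print(c)` → prints [7, 19, 75, 14, 50]

Answer:
[7, 19, 75, 14, 50]
[19, 24, 14, 545]
[7, 19, 75, 14, 50]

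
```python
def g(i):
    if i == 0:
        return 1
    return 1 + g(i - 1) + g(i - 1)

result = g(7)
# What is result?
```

g(i) = 1 + 2·g(i-1), g(0)=1. Closed form: (1+1)·2^7 - 1 = 255.

Answer: 255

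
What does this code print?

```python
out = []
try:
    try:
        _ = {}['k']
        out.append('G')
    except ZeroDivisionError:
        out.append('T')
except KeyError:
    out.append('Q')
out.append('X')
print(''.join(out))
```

Execution trace: 'Q' (outer except KeyError) → 'X' (after the try/except). Output: QX

Answer: QX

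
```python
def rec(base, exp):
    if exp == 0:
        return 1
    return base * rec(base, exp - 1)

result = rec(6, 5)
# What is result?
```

rec(6, 5) = 6 * 6 * 6 * 6 * 6 = 7776

Answer: 7776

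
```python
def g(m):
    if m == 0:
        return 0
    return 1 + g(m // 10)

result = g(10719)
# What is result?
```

Count of digits of 10719: 5

Answer: 5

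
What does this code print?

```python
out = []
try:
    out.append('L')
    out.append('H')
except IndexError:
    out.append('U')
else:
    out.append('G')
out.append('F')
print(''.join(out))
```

Execution trace: 'L' (try body) → 'H' (try body, no exception) → 'G' (else) → 'F' (after the try/except). Output: LHGF

Answer: LHGF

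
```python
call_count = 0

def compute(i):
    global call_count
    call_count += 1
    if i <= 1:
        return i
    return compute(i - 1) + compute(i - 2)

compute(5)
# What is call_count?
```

Calls(i) = 1 + Calls(i-1) + Calls(i-2); Calls(0)=Calls(1)=1. For i=5 this gives 15.

Answer: 15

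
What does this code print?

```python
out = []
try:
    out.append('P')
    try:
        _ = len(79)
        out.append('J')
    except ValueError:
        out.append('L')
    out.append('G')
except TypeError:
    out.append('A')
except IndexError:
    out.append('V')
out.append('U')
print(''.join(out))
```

Execution trace: 'P' (try body) → 'A' (except TypeError) → 'U' (after the try/except). Output: PAU

Answer: PAU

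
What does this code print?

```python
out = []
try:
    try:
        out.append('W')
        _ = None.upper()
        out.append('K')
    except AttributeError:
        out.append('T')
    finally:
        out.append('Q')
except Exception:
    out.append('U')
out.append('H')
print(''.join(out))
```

Execution trace: 'W' (inner try body) → 'T' (inner except AttributeError) → 'Q' (inner finally) → 'H' (after the try/except). Output: WTQH

Answer: WTQH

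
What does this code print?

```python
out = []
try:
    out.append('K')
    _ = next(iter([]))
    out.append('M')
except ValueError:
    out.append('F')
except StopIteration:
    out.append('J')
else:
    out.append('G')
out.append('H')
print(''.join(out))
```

Execution trace: 'K' (try body) → 'J' (except StopIteration) → 'H' (after the try/except). Output: KJH

Answer: KJH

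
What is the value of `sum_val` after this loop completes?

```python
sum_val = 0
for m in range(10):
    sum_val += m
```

Sum of 0 to 9 = 45
`sum_val` takes the values: 0 → 1 → 3 → 6 → 10 → 15 → 21 → 28 → 36 → 45

Answer: 45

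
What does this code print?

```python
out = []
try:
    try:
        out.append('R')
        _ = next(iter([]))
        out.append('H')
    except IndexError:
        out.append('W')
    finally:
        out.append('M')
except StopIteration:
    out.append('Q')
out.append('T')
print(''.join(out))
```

Execution trace: 'R' (try body) → 'M' (finally) → 'Q' (outer except StopIteration) → 'T' (after the try/except). Output: RMQT

Answer: RMQT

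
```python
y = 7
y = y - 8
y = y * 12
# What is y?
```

Trace:
`y = 7` → y = 7
`y = y - 8` → y = -1
`y = y * 12` → y = -12
So y = -12

Answer: -12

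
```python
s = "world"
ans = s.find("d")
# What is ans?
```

Trace:
`s = "world"` → s = 'world'
`ans = s.find("d")` → ans = 4
So ans = 4

Answer: 4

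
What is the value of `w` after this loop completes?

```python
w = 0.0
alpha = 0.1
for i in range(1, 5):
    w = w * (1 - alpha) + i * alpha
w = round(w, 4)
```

Moving average with lr=0.1
`w` takes the values: 0.0 → 0.1 → 0.29 → 0.561 → 0.9049

Answer: 0.9049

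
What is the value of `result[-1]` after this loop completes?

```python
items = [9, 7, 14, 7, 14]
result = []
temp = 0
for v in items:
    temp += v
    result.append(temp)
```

Cumulative sum ends at 51
`result` takes the values: [] → [9] → [9, 16] → [9, 16, 30] → [9, 16, 30, 37] → [9, 16, 30, 37, 51]
So `result[-1]` = 51

Answer: 51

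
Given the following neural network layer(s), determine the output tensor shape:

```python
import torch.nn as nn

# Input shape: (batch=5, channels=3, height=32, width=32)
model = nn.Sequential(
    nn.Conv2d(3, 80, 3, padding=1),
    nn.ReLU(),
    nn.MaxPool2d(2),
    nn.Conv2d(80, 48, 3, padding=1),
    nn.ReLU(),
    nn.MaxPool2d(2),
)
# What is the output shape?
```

Input: (5, 3, 32, 32) -> after first Conv2d: (5, 80, 32, 32) -> after first MaxPool2d: (5, 80, 16, 16) -> after second Conv2d: (5, 48, 16, 16) -> Output: (5, 48, 8, 8)

Answer: (5, 48, 8, 8)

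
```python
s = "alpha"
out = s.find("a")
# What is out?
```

Trace:
`s = "alpha"` → s = 'alpha'
`out = s.find("a")` → out = 0
So out = 0

Answer: 0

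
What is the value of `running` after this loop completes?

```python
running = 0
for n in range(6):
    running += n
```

Sum of 0 to 5 = 15
`running` takes the values: 0 → 1 → 3 → 6 → 10 → 15

Answer: 15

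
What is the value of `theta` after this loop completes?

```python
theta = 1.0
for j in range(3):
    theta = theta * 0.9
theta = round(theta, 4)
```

Exponential decay: 1.0 * 0.9^3
`theta` takes the values: 1.0 → 0.9 → 0.81 → 0.729

Answer: 0.729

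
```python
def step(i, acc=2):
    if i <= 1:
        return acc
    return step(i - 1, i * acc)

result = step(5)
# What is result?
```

Accumulator trace (n, acc): (5, 2) -> (4, 10) -> (3, 40) -> (2, 120) -> (1, 240) -> return 240

Answer: 240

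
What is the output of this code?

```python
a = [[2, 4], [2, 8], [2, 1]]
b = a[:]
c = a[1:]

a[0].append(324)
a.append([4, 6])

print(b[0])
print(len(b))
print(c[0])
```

Key concept: slice with nested mutation.
Step by step:
`a = [[2, 4], [2, 8], [2, 1]]` → a = [[2, 4], [2, 8], [2, 1]]
`b = a[:]` → b = [[2, 4], [2, 8], [2, 1]]
`c = a[1:]` → c = [[2, 8], [2, 1]]
`a[0].append(324)` → a = [[2, 4, 324], [2, 8], [2, 1]]; b = [[2, 4, 324], [2, 8], [2, 1]]
`a.append([4, 6])` → a = [[2, 4, 324], [2, 8], [2, 1], [4, 6]]
`print(b[0])` → prints [2, 4, 324]
`print(len(b))` → prints 3
`print(c[0])` → prints [2, 8]

Answer:
[2, 4, 324]
3
[2, 8]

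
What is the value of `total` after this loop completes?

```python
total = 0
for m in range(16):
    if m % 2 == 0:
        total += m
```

Sum of even numbers 0 to 15
`total` takes the values: 0 → 2 → 6 → 12 → 20 → 30 → 42 → 56

Answer: 56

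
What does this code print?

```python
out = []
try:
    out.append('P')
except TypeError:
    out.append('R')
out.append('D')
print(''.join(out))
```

Execution trace: 'P' (try body, no exception) → 'D' (after the try/except). Output: PD

Answer: PD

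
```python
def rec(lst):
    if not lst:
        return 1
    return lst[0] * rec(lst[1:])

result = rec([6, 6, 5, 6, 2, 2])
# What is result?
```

Product over [6, 6, 5, 6, 2, 2] = 6 * 6 * 5 * 6 * 2 * 2 = 4320

Answer: 4320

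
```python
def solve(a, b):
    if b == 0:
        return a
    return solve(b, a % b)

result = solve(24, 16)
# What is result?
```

solve(24, 16) -> solve(16, 8) -> solve(8, 0) -> 8

Answer: 8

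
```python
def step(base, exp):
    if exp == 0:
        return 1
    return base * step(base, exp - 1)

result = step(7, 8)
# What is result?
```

step(7, 8) = 7 * 7 * 7 * 7 * 7 * 7 * 7 * 7 = 5764801

Answer: 5764801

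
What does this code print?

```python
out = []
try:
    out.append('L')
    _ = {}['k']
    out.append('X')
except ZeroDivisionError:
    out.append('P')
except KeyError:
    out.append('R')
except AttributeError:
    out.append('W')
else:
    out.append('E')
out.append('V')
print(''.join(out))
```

Execution trace: 'L' (try body) → 'R' (except KeyError) → 'V' (after the try/except). Output: LRV

Answer: LRV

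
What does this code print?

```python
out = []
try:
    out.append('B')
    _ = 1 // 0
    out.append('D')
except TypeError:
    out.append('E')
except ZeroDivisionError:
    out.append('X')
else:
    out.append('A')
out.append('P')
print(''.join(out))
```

Execution trace: 'B' (try body) → 'X' (except ZeroDivisionError) → 'P' (after the try/except). Output: BXP

Answer: BXP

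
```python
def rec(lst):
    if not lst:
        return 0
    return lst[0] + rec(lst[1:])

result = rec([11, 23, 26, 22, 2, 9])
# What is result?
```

11 + 23 + 26 + 22 + 2 + 9 + 0 = 93

Answer: 93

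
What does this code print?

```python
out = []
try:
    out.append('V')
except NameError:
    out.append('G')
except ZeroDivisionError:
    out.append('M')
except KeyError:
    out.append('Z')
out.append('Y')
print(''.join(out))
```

Execution trace: 'V' (try body, no exception) → 'Y' (after the try/except). Output: VY

Answer: VY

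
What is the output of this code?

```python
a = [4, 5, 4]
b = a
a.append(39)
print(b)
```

Key concept: basic list aliasing.
Step by step:
`a = [4, 5, 4]` → a = [4, 5, 4]
`b = a` → b = [4, 5, 4] (same object as a)
`a.append(39)` → a = [4, 5, 4, 39] (same object as b); b = [4, 5, 4, 39] (same object as a)
`print(b)` → prints [4, 5, 4, 39]

Answer: [4, 5, 4, 39]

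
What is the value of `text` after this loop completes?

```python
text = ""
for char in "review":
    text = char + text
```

Reverse 'review'
`text` takes the values: "" → "r" → "er" → "ver" → "iver" → "eiver" → "weiver"

Answer: "weiver"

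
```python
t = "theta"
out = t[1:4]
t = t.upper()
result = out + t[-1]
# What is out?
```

Trace:
`t = "theta"` → t = 'theta'
`out = t[1:4]` → out = 'het'
`t = t.upper()` → t = 'THETA'
`result = out + t[-1]` → result = 'hetA'
So out = 'het'

Answer: 'het'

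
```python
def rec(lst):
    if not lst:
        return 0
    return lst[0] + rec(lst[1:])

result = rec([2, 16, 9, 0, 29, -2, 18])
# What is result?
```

2 + 16 + 9 + 0 + 29 + (-2) + 18 + 0 = 72

Answer: 72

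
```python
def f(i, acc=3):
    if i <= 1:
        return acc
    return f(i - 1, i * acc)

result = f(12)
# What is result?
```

Accumulator trace (n, acc): (12, 3) -> (11, 36) -> (10, 396) -> (9, 3960) -> (8, 35640) -> (7, 285120) -> (6, 1995840) -> (5, 11975040) -> (4, 59875200) -> (3, 239500800) -> (2, 718502400) -> (1, 1437004800) -> return 1437004800

Answer: 1437004800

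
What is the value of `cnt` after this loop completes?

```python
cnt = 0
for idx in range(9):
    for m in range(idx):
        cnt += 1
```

Triangle number: 0+1+2+...+8
`cnt` takes the values: 0 → 1 → 2 → 3 → 4 → 5 → 6 → 7 → 8 → 9 → 10 → 11 → 12 → 13 → 14 → 15 → 16 → 17 → 18 → 19 → 20 → 21 → 22 → 23 → 24 → 25 → 26 → 27 → 28 → 29 → 30 → 31 → 32 → 33 → 34 → 35 → 36

Answer: 36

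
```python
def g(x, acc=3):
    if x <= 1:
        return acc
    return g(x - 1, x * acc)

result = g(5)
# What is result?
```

Accumulator trace (n, acc): (5, 3) -> (4, 15) -> (3, 60) -> (2, 180) -> (1, 360) -> return 360

Answer: 360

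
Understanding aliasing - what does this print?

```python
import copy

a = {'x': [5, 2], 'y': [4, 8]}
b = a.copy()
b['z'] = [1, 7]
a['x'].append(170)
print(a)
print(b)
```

Key concept: shallow copy of dict with mutable values.
Step by step:
`a = {'x': [5, 2], 'y': [4, 8]}` → a = {'x': [5, 2], 'y': [4, 8]}
`b = a.copy()` → b = {'x': [5, 2], 'y': [4, 8]}
`b['z'] = [1, 7]` → b = {'x': [5, 2], 'y': [4, 8], 'z': [1, 7]}
`a['x'].append(170)` → a = {'x': [5, 2, 170], 'y': [4, 8]}; b = {'x': [5, 2, 170], 'y': [4, 8], 'z': [1, 7]}
`print(a)` → prints {'x': [5, 2, 170], 'y': [4, 8]}
`print(b)` → prints {'x': [5, 2, 170], 'y': [4, 8], 'z': [1, 7]}

Answer:
{'x': [5, 2, 170], 'y': [4, 8]}
{'x': [5, 2, 170], 'y': [4, 8], 'z': [1, 7]}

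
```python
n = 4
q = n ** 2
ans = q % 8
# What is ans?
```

Trace:
`n = 4` → n = 4
`q = n ** 2` → q = 16
`ans = q % 8` → ans = 0
So ans = 0

Answer: 0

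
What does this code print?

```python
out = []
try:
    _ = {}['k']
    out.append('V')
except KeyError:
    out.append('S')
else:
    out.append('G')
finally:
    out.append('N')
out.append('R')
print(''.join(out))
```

Execution trace: 'S' (except KeyError) → 'N' (finally) → 'R' (after the try/except). Output: SNR

Answer: SNR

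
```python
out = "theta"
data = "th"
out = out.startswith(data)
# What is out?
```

Trace:
`out = "theta"` → out = 'theta'
`data = "th"` → data = 'th'
`out = out.startswith(data)` → out = True
So out = True

Answer: True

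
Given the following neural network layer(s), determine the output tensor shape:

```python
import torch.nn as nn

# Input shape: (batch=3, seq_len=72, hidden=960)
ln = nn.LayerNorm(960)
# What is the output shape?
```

Input: (3, 72, 960) -> Output: (3, 72, 960)

Answer: (3, 72, 960)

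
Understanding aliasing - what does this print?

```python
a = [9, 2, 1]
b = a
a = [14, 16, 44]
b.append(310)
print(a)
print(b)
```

Key concept: rebinding vs mutation: a is rebound to a new list, b still points at the original.
Step by step:
`a = [9, 2, 1]` → a = [9, 2, 1]
`b = a` → b = [9, 2, 1] (same object as a)
`a = [14, 16, 44]` → a = [14, 16, 44]
`b.append(310)` → b = [9, 2, 1, 310]
`print(a)` → prints [14, 16, 44]
`print(b)` → prints [9, 2, 1, 310]

Answer:
[14, 16, 44]
[9, 2, 1, 310]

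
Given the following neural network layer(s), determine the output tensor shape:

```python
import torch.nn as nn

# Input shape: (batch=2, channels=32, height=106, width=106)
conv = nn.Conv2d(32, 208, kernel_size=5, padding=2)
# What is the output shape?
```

Input: (2, 32, 106, 106) -> Output: (2, 208, 106, 106)

Answer: (2, 208, 106, 106)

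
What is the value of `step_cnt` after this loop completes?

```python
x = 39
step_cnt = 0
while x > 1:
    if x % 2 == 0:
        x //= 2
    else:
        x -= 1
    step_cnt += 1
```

Steps to reduce 39 to 1
`step_cnt` takes the values: 0 → 1 → 2 → 3 → 4 → 5 → 6 → 7 → 8

Answer: 8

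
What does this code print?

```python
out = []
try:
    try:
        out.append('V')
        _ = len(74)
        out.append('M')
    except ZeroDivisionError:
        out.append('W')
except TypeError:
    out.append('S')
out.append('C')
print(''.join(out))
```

Execution trace: 'V' (try body) → 'S' (outer except TypeError) → 'C' (after the try/except). Output: VSC

Answer: VSC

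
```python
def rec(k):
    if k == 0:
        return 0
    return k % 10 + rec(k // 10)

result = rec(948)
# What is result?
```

Sum of digits of 948: 8 + 4 + 9 = 21

Answer: 21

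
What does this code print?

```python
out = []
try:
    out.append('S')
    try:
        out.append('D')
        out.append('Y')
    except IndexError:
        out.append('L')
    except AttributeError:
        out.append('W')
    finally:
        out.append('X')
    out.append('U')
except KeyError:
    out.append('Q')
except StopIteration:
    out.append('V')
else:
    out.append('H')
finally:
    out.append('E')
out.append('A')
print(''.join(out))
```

Execution trace: 'S' (try body) → 'D' (inner try body) → 'Y' (inner try body, no exception) → 'X' (inner finally) → 'U' (try body, no exception) → 'H' (else) → 'E' (finally) → 'A' (after the try/except). Output: SDYXUHEA

Answer: SDYXUHEA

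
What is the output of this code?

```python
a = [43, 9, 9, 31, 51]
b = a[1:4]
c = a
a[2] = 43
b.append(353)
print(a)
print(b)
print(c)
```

Key concept: slice vs alias.
Step by step:
`a = [43, 9, 9, 31, 51]` → a = [43, 9, 9, 31, 51]
`b = a[1:4]` → b = [9, 9, 31]
`c = a` → c = [43, 9, 9, 31, 51] (same object as a)
`a[2] = 43` → a = [43, 9, 43, 31, 51] (same object as c); c = [43, 9, 43, 31, 51] (same object as a)
`b.append(353)` → b = [9, 9, 31, 353]
`print(a)` → prints [43, 9, 43, 31, 51]
`print(b)` → prints [9, 9, 31, 353]
`print(c)` → prints [43, 9, 43, 31, 51]

Answer:
[43, 9, 43, 31, 51]
[9, 9, 31, 353]
[43, 9, 43, 31, 51]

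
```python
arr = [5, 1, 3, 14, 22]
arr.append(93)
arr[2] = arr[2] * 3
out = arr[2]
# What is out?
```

Trace:
`arr = [5, 1, 3, 14, 22]` → arr = [5, 1, 3, 14, 22]
`arr.append(93)` → arr = [5, 1, 3, 14, 22, 93]
`arr[2] = arr[2] * 3` → arr = [5, 1, 9, 14, 22, 93]
`out = arr[2]` → out = 9
So out = 9

Answer: 9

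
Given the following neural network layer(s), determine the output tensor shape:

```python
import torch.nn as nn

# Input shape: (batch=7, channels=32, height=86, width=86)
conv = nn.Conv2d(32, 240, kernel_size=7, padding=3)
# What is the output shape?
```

Input: (7, 32, 86, 86) -> Output: (7, 240, 86, 86)

Answer: (7, 240, 86, 86)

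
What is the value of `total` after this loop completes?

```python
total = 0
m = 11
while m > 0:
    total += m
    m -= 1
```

Sum 11 down to 1
`total` takes the values: 0 → 11 → 21 → 30 → 38 → 45 → 51 → 56 → 60 → 63 → 65 → 66

Answer: 66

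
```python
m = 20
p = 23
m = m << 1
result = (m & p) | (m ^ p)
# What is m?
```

Trace:
`m = 20` → m = 20
`p = 23` → p = 23
`m = m << 1` → m = 40
`result = (m & p) | (m ^ p)` → result = 63
So m = 40

Answer: 40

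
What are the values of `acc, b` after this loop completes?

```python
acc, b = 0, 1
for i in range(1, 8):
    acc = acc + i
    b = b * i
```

Sum and factorial of 1 to 7
`acc, b` takes the values: (0, 1) → (1, 1) → (3, 1) → (3, 2) → (6, 2) → (6, 6) → (10, 6) → (10, 24) → (15, 24) → (15, 120) → (21, 120) → (21, 720) → (28, 720) → (28, 5040)

Answer: 28, 5040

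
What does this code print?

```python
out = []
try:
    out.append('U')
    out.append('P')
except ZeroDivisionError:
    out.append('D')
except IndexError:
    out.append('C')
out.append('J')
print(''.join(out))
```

Execution trace: 'U' (try body) → 'P' (try body, no exception) → 'J' (after the try/except). Output: UPJ

Answer: UPJ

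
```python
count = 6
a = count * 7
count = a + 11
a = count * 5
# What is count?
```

Trace:
`count = 6` → count = 6
`a = count * 7` → a = 42
`count = a + 11` → count = 53
`a = count * 5` → a = 265
So count = 53

Answer: 53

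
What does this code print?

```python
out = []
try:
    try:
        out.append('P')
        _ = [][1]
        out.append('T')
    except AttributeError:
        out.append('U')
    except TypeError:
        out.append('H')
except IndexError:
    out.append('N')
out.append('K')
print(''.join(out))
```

Execution trace: 'P' (try body) → 'N' (outer except IndexError) → 'K' (after the try/except). Output: PNK

Answer: PNK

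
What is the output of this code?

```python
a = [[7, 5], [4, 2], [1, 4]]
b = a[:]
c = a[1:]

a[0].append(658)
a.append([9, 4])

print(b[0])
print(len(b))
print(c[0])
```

Key concept: slice with nested mutation.
Step by step:
`a = [[7, 5], [4, 2], [1, 4]]` → a = [[7, 5], [4, 2], [1, 4]]
`b = a[:]` → b = [[7, 5], [4, 2], [1, 4]]
`c = a[1:]` → c = [[4, 2], [1, 4]]
`a[0].append(658)` → a = [[7, 5, 658], [4, 2], [1, 4]]; b = [[7, 5, 658], [4, 2], [1, 4]]
`a.append([9, 4])` → a = [[7, 5, 658], [4, 2], [1, 4], [9, 4]]
`print(b[0])` → prints [7, 5, 658]
`print(len(b))` → prints 3
`print(c[0])` → prints [4, 2]

Answer:
[7, 5, 658]
3
[4, 2]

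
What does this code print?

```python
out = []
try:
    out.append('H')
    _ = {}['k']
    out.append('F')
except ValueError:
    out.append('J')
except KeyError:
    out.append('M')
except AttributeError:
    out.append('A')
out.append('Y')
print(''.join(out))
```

Execution trace: 'H' (try body) → 'M' (except KeyError) → 'Y' (after the try/except). Output: HMY

Answer: HMY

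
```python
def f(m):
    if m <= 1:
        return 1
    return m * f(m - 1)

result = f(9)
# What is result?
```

f(9) = 9 * 8 * 7 * 6 * 5 * 4 * 3 * 2 * 1 = 362880

Answer: 362880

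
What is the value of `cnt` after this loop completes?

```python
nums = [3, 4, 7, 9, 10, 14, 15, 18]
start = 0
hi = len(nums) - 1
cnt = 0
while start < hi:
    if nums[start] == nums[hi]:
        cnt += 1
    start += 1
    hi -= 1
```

Count matching pairs from ends
`cnt` takes the values: 0

Answer: 0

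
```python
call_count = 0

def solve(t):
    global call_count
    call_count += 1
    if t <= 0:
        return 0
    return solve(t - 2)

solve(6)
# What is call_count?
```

Linear recursion stepping by 2: 4 calls from t=6 down to ≤0.

Answer: 4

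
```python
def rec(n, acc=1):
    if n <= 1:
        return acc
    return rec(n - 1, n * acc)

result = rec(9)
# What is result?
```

Accumulator trace (n, acc): (9, 1) -> (8, 9) -> (7, 72) -> (6, 504) -> (5, 3024) -> (4, 15120) -> (3, 60480) -> (2, 181440) -> (1, 362880) -> return 362880

Answer: 362880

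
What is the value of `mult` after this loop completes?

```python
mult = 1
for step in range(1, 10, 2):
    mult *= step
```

Product of 1, 3, 5, ... up to 9
`mult` takes the values: 1 → 3 → 15 → 105 → 945

Answer: 945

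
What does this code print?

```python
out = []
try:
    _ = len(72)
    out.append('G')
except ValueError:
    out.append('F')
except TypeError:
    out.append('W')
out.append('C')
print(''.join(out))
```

Execution trace: 'W' (except TypeError) → 'C' (after the try/except). Output: WC

Answer: WC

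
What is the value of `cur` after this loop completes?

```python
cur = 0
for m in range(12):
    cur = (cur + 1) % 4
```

Increment mod 4, 12 times = 0
`cur` takes the values: 0 → 1 → 2 → 3 → 0 → 1 → 2 → 3 → 0 → 1 → 2 → 3 → 0

Answer: 0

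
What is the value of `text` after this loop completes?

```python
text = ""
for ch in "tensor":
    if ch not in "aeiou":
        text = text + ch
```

Remove vowels from 'tensor'
`text` takes the values: "" → "t" → "tn" → "tns" → "tnsr"

Answer: "tnsr"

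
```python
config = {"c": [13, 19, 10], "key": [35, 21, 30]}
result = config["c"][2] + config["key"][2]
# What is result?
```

Trace:
`config = {"c": [13, 19, 10], "key": [35, 21, 30]}` → config = {'c': [13, 19, 10], 'key': [35, 21, 30]}
`result = config["c"][2] + config["key"][2]` → result = 40
So result = 40

Answer: 40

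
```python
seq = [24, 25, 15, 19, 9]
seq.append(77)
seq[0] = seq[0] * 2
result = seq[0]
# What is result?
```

Trace:
`seq = [24, 25, 15, 19, 9]` → seq = [24, 25, 15, 19, 9]
`seq.append(77)` → seq = [24, 25, 15, 19, 9, 77]
`seq[0] = seq[0] * 2` → seq = [48, 25, 15, 19, 9, 77]
`result = seq[0]` → result = 48
So result = 48

Answer: 48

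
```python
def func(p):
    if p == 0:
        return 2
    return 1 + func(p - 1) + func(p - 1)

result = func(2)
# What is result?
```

func(p) = 1 + 2·func(p-1), func(0)=2. Closed form: (2+1)·2^2 - 1 = 11.

Answer: 11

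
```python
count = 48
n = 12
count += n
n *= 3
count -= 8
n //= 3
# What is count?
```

Trace:
`count = 48` → count = 48
`n = 12` → n = 12
`count += n` → count = 60
`n *= 3` → n = 36
`count -= 8` → count = 52
`n //= 3` → n = 12
So count = 52

Answer: 52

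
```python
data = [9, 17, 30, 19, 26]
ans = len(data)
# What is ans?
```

Trace:
`data = [9, 17, 30, 19, 26]` → data = [9, 17, 30, 19, 26]
`ans = len(data)` → ans = 5
So ans = 5

Answer: 5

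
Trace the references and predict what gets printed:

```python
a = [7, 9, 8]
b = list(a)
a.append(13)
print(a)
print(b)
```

Key concept: list() constructor creates copy.
Step by step:
`a = [7, 9, 8]` → a = [7, 9, 8]
`b = list(a)` → b = [7, 9, 8]
`a.append(13)` → a = [7, 9, 8, 13]
`print(a)` → prints [7, 9, 8, 13]
`print(b)` → prints [7, 9, 8]

Answer:
[7, 9, 8, 13]
[7, 9, 8]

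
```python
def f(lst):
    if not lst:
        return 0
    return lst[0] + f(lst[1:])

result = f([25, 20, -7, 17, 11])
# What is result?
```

25 + 20 + (-7) + 17 + 11 + 0 = 66

Answer: 66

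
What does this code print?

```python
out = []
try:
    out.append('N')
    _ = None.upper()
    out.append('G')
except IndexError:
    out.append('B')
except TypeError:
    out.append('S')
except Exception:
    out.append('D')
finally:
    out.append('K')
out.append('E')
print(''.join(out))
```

Execution trace: 'N' (try body) → 'D' (except Exception) → 'K' (finally) → 'E' (after the try/except). Output: NDKE

Answer: NDKE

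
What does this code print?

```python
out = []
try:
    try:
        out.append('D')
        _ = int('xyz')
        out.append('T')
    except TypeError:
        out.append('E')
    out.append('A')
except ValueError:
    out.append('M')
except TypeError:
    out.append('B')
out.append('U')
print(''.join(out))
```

Execution trace: 'D' (inner try body) → 'M' (except ValueError) → 'U' (after the try/except). Output: DMU

Answer: DMU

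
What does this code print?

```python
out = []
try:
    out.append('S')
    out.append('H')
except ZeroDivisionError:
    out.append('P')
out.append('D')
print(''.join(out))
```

Execution trace: 'S' (try body) → 'H' (try body, no exception) → 'D' (after the try/except). Output: SHD

Answer: SHD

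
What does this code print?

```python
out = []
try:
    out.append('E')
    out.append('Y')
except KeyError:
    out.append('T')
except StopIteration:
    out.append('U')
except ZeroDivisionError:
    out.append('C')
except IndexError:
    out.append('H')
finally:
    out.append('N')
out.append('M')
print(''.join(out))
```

Execution trace: 'E' (try body) → 'Y' (try body, no exception) → 'N' (finally) → 'M' (after the try/except). Output: EYNM

Answer: EYNM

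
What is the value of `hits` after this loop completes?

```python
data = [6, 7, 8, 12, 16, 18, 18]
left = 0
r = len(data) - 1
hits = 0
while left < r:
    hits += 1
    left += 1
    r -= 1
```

Iterations until pointers meet (list length 7)
`hits` takes the values: 0 → 1 → 2 → 3

Answer: 3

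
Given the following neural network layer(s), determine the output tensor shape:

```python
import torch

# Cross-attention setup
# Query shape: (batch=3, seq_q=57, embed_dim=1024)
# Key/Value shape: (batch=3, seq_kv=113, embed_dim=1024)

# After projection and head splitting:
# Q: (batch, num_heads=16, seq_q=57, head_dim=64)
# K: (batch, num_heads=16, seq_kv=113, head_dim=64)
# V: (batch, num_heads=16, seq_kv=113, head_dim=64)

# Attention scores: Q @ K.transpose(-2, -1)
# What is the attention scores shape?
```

Input: (3, 57, 1024) -> Output: (3, 16, 57, 113)

Answer: (3, 16, 57, 113)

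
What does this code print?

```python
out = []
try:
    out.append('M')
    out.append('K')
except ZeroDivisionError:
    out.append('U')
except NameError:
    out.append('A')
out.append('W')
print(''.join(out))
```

Execution trace: 'M' (try body) → 'K' (try body, no exception) → 'W' (after the try/except). Output: MKW

Answer: MKW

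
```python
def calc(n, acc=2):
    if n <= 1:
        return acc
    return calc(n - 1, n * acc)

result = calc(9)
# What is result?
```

Accumulator trace (n, acc): (9, 2) -> (8, 18) -> (7, 144) -> (6, 1008) -> (5, 6048) -> (4, 30240) -> (3, 120960) -> (2, 362880) -> (1, 725760) -> return 725760

Answer: 725760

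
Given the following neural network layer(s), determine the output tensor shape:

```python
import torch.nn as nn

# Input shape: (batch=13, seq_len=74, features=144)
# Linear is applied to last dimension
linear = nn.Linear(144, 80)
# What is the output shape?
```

Input: (13, 74, 144) -> Output: (13, 74, 80)

Answer: (13, 74, 80)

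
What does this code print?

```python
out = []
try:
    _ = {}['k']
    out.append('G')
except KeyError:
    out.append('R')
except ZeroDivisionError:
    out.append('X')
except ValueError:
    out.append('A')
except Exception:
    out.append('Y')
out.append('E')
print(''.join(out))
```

Execution trace: 'R' (except KeyError) → 'E' (after the try/except). Output: RE

Answer: RE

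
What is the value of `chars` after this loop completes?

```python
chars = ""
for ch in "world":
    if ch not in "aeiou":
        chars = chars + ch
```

Remove vowels from 'world'
`chars` takes the values: "" → "w" → "wr" → "wrl" → "wrld"

Answer: "wrld"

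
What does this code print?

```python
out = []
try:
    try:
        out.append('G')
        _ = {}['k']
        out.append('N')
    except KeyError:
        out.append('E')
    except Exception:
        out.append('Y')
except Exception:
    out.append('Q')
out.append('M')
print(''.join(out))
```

Execution trace: 'G' (inner try body) → 'E' (inner except KeyError) → 'M' (after the try/except). Output: GEM

Answer: GEM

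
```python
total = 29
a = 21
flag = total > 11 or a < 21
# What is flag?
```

Trace:
`total = 29` → total = 29
`a = 21` → a = 21
`flag = total > 11 or a < 21` → flag = True
So flag = True

Answer: True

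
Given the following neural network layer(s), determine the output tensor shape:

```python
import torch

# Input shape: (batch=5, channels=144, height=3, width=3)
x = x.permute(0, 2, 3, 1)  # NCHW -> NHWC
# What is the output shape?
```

Input: (5, 144, 3, 3) -> Output: (5, 3, 3, 144)

Answer: (5, 3, 3, 144)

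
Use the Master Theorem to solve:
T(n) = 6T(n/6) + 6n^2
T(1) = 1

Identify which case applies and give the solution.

a=6, b=6, f(n)=6n^2. log_6(6) = 1. Since c=2 > 1 and the regularity condition holds (6(n/6)^2 = (6/6^2)n^2 with 6/6^2 < 1), Case 3 applies: T(n) = Θ(f(n)) = O(n^2).

Answer: O(n^2) - Case 3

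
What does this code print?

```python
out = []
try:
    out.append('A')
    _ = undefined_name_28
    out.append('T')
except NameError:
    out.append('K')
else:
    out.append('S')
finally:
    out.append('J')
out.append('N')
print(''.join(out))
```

Execution trace: 'A' (try body) → 'K' (except NameError) → 'J' (finally) → 'N' (after the try/except). Output: AKJN

Answer: AKJN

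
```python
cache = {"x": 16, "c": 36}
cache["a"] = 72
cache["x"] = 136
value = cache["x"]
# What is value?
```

Trace:
`cache = {"x": 16, "c": 36}` → cache = {'x': 16, 'c': 36}
`cache["a"] = 72` → cache = {'x': 16, 'c': 36, 'a': 72}
`cache["x"] = 136` → cache = {'x': 136, 'c': 36, 'a': 72}
`value = cache["x"]` → value = 136
So value = 136

Answer: 136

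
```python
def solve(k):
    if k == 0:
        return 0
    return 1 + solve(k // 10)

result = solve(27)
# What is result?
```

Count of digits of 27: 2

Answer: 2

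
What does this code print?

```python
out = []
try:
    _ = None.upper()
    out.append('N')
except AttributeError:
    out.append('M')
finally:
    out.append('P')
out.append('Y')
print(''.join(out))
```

Execution trace: 'M' (except AttributeError) → 'P' (finally) → 'Y' (after the try/except). Output: MPY

Answer: MPY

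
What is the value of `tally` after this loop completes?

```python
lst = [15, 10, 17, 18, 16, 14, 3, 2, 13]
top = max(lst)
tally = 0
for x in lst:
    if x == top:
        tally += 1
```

Count of max value 18 in [15, 10, 17, 18, 16, 14, 3, 2, 13]
`tally` takes the values: 0 → 1

Answer: 1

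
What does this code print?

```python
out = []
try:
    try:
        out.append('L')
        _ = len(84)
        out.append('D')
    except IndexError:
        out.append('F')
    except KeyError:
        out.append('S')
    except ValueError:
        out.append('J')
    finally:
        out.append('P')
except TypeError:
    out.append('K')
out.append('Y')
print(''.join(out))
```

Execution trace: 'L' (try body) → 'P' (finally) → 'K' (outer except TypeError) → 'Y' (after the try/except). Output: LPKY

Answer: LPKY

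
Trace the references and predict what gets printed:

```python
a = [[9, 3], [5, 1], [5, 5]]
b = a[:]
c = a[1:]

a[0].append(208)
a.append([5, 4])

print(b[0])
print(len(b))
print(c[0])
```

Key concept: slice with nested mutation.
Step by step:
`a = [[9, 3], [5, 1], [5, 5]]` → a = [[9, 3], [5, 1], [5, 5]]
`b = a[:]` → b = [[9, 3], [5, 1], [5, 5]]
`c = a[1:]` → c = [[5, 1], [5, 5]]
`a[0].append(208)` → a = [[9, 3, 208], [5, 1], [5, 5]]; b = [[9, 3, 208], [5, 1], [5, 5]]
`a.append([5, 4])` → a = [[9, 3, 208], [5, 1], [5, 5], [5, 4]]
`print(b[0])` → prints [9, 3, 208]
`print(len(b))` → prints 3
`print(c[0])` → prints [5, 1]

Answer:
[9, 3, 208]
3
[5, 1]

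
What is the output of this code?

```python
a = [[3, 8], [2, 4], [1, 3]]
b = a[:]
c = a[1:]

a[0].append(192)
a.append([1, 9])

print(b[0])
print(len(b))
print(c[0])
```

Key concept: slice with nested mutation.
Step by step:
`a = [[3, 8], [2, 4], [1, 3]]` → a = [[3, 8], [2, 4], [1, 3]]
`b = a[:]` → b = [[3, 8], [2, 4], [1, 3]]
`c = a[1:]` → c = [[2, 4], [1, 3]]
`a[0].append(192)` → a = [[3, 8, 192], [2, 4], [1, 3]]; b = [[3, 8, 192], [2, 4], [1, 3]]
`a.append([1, 9])` → a = [[3, 8, 192], [2, 4], [1, 3], [1, 9]]
`print(b[0])` → prints [3, 8, 192]
`print(len(b))` → prints 3
`print(c[0])` → prints [2, 4]

Answer:
[3, 8, 192]
3
[2, 4]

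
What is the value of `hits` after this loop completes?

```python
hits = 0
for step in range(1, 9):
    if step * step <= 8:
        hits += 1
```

Count numbers where step² ≤ 8
`hits` takes the values: 0 → 1 → 2

Answer: 2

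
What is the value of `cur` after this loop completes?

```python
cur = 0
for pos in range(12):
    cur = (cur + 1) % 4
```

Increment mod 4, 12 times = 0
`cur` takes the values: 0 → 1 → 2 → 3 → 0 → 1 → 2 → 3 → 0 → 1 → 2 → 3 → 0

Answer: 0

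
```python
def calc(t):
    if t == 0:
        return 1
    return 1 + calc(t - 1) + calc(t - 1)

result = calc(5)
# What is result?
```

calc(t) = 1 + 2·calc(t-1), calc(0)=1. Closed form: (1+1)·2^5 - 1 = 63.

Answer: 63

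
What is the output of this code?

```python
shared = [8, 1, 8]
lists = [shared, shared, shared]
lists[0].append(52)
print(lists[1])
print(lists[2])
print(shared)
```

Key concept: list of same reference.
Step by step:
`shared = [8, 1, 8]` → shared = [8, 1, 8]
`lists = [shared, shared, shared]` → lists = [[8, 1, 8], [8, 1, 8], [8, 1, 8]]
`lists[0].append(52)` → shared = [8, 1, 8, 52]; lists = [[8, 1, 8, 52], [8, 1, 8, 52], [8, 1, 8, 52]]
`print(lists[1])` → prints [8, 1, 8, 52]
`print(lists[2])` → prints [8, 1, 8, 52]
`print(shared)` → prints [8, 1, 8, 52]

Answer:
[8, 1, 8, 52]
[8, 1, 8, 52]
[8, 1, 8, 52]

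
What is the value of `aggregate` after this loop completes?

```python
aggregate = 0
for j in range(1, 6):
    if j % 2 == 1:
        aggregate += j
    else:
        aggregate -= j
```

Add odd, subtract even
`aggregate` takes the values: 0 → 1 → -1 → 2 → -2 → 3

Answer: 3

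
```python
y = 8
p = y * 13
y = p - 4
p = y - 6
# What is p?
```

Trace:
`y = 8` → y = 8
`p = y * 13` → p = 104
`y = p - 4` → y = 100
`p = y - 6` → p = 94
So p = 94

Answer: 94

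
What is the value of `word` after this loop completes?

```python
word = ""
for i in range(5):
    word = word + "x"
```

Repeat 'x' 5 times
`word` takes the values: "" → "x" → "xx" → "xxx" → "xxxx" → "xxxxx"

Answer: "xxxxx"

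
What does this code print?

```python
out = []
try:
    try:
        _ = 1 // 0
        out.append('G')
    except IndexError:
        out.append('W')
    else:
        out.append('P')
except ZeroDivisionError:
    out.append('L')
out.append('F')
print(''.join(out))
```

Execution trace: 'L' (outer except ZeroDivisionError) → 'F' (after the try/except). Output: LF

Answer: LF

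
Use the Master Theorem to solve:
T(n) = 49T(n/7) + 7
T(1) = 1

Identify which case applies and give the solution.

a=49, b=7, f(n)=7. log_7(49) = 2. Since c=0 < 2, Case 1 applies: T(n) = Θ(n^log_b(a)) = O(n^2).

Answer: O(n^2) - Case 1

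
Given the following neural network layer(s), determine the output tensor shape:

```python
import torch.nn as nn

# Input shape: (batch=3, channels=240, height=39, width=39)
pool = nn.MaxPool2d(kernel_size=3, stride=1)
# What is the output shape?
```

Input: (3, 240, 39, 39) -> Output: (3, 240, 37, 37)

Answer: (3, 240, 37, 37)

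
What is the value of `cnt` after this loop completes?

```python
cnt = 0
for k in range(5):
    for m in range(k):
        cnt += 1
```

Triangle number: 0+1+2+...+4
`cnt` takes the values: 0 → 1 → 2 → 3 → 4 → 5 → 6 → 7 → 8 → 9 → 10

Answer: 10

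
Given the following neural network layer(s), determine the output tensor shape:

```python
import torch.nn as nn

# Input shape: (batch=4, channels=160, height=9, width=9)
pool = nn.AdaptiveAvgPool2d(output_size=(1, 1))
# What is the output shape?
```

Input: (4, 160, 9, 9) -> Output: (4, 160, 1, 1)

Answer: (4, 160, 1, 1)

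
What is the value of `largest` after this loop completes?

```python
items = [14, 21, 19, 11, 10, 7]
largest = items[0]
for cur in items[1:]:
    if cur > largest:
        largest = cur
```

Maximum of [14, 21, 19, 11, 10, 7]
`largest` takes the values: 14 → 21

Answer: 21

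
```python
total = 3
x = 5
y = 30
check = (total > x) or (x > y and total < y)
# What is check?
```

Trace:
`total = 3` → total = 3
`x = 5` → x = 5
`y = 30` → y = 30
`check = (total > x) or (x > y and total < y)` → check = False
So check = False

Answer: False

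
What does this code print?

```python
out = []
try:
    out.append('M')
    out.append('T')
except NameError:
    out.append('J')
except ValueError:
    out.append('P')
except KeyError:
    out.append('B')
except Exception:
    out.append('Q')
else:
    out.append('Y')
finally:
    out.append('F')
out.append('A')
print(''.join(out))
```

Execution trace: 'M' (try body) → 'T' (try body, no exception) → 'Y' (else) → 'F' (finally) → 'A' (after the try/except). Output: MTYFA

Answer: MTYFA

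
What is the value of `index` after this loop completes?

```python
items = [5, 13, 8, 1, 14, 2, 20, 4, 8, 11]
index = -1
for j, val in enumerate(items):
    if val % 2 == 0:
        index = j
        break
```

First even number index in [5, 13, 8, 1, 14, 2, 20, 4, 8, 11]
`index` takes the values: -1 → 2

Answer: 2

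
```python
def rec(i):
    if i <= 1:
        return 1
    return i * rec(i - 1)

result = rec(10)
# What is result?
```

rec(10) = 10 * 9 * 8 * 7 * 6 * 5 * 4 * 3 * 2 * 1 = 3628800

Answer: 3628800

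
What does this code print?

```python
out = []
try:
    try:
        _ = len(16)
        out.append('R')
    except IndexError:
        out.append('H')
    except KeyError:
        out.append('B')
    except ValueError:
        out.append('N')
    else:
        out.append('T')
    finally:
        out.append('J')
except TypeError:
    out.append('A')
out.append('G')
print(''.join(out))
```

Execution trace: 'J' (finally) → 'A' (outer except TypeError) → 'G' (after the try/except). Output: JAG

Answer: JAG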